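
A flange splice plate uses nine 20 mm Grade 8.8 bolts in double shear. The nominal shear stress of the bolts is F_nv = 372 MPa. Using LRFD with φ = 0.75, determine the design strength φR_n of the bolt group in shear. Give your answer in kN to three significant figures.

A_b = π × 20² / 4 = 314.2 mm².
R_n = F_nv · A_b · n · n_s = 372 × 314.2 × 9 × 2 / 1000 = 2104 kN.
Design strength φR_n = 0.75 × 2104 = 1580 kN.

1580 kN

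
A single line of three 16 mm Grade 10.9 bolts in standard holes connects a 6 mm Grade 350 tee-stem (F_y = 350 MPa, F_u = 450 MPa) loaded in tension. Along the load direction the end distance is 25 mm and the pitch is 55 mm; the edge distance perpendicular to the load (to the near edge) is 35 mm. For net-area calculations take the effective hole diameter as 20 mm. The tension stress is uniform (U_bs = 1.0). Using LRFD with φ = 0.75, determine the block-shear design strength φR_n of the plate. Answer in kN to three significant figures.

154 kN

Shear plane L_v = 25 + 2·55 = 135 mm; A_gv = 135 × 6 = 810 mm².
A_nv = (135 − 2.5·20) × 6 = 510 mm².
A_nt = (35 − 0.5·20) × 6 = 150 mm².
0.6 F_u A_nv = 137.7 kN; 0.6 F_y A_gv = 170.1 kN → shear rupture governs the shear term.
R_n = 137.7 + 1.0 × 450 × 150 / 1000 = 205.2 kN.
Design strength φR_n = 0.75 × 205.2 = 154 kN.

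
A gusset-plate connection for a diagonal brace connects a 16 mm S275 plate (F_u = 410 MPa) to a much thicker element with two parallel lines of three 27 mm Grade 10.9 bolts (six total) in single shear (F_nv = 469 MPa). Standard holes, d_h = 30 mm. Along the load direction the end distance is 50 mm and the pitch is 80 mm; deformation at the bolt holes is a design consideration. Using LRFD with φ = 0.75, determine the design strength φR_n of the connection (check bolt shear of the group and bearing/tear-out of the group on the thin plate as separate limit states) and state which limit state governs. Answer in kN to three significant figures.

1210 kN (bolt shear governs)

Bolt shear: A_b = π·27²/4 = 572.6 mm²; R_n = 469 × 572.6 × 6 × 1 / 1000 = 1611 kN → 0.75 × 1611 = 1210 kN.
Bearing (1.2 l_c t F_u ≤ 2.4 d t F_u): upper limit = 2.4·27·16·410 / 1000 = 425.1 kN.
  Edge l_c = 50 − 30/2 = 35 → r_n = 275.5 kN; interior l_c = 80 − 30 = 50 → r_n = 393.6 kN.
  R_n,bearing = 2·275.5 + 4·393.6 = 2125 kN → 0.75 × 2125 = 1590 kN.
Bolt shear governs: 1210 kN.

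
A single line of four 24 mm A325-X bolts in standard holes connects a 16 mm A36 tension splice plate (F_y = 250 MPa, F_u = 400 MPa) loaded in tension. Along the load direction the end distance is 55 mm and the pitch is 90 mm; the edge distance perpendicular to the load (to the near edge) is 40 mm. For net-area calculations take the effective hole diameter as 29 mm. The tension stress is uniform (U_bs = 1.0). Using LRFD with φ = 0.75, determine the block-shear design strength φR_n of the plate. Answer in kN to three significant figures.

Shear plane L_v = 55 + 3·90 = 325 mm; A_gv = 325 × 16 = 5200 mm².
A_nv = (325 − 3.5·29) × 16 = 3576 mm².
A_nt = (40 − 0.5·29) × 16 = 408 mm².
0.6 F_u A_nv = 858.2 kN; 0.6 F_y A_gv = 780 kN → shear yielding governs the shear term.
R_n = 780 + 1.0 × 400 × 408 / 1000 = 943.2 kN.
Design strength φR_n = 0.75 × 943.2 = 707 kN.

707 kN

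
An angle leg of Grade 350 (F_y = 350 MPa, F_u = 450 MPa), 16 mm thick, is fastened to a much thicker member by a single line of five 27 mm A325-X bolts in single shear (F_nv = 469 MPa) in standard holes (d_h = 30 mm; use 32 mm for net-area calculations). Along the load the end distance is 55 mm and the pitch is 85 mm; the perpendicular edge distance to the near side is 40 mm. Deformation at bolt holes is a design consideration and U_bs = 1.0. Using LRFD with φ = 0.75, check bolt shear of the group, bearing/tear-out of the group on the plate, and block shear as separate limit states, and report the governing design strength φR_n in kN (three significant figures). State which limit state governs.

Bolt shear: A_b = π·27²/4 = 572.6 mm²; R_n = 469 × 572.6 × 5 × 1 / 1000 = 1343 kN → 0.75 × 1343 = 1010 kN.
Bearing: edge l_c = 40, r_n = 345.6 kN; interior l_c = 55, r_n = 466.6 kN; R_n = 345.6 + 4·466.6 = 2212 kN → 1660 kN.
Block shear: A_gv = 6320, A_nv = 4016, A_nt = 384 mm²; R_n = min(0.6F_uA_nv, 0.6F_yA_gv) + U_bs·F_u·A_nt = 1257 kN → 943 kN.
Block shear governs: 943 kN.

943 kN (block shear governs)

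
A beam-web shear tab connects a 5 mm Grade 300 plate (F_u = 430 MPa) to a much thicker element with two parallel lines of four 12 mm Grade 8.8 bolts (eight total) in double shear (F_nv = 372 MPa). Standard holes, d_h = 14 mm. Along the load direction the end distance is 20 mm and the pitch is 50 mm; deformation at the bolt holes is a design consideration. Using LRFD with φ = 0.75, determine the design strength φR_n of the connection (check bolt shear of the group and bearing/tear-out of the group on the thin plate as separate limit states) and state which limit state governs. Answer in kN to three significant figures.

Bolt shear: A_b = π·12²/4 = 113.1 mm²; R_n = 372 × 113.1 × 8 × 2 / 1000 = 673.2 kN → 0.75 × 673.2 = 505 kN.
Bearing (1.2 l_c t F_u ≤ 2.4 d t F_u): upper limit = 2.4·12·5·430 / 1000 = 61.92 kN.
  Edge l_c = 20 − 14/2 = 13 → r_n = 33.54 kN; interior l_c = 50 − 14 = 36 → r_n = 61.92 kN.
  R_n,bearing = 2·33.54 + 6·61.92 = 438.6 kN → 0.75 × 438.6 = 329 kN.
Bearing governs: 329 kN.

329 kN (bearing governs)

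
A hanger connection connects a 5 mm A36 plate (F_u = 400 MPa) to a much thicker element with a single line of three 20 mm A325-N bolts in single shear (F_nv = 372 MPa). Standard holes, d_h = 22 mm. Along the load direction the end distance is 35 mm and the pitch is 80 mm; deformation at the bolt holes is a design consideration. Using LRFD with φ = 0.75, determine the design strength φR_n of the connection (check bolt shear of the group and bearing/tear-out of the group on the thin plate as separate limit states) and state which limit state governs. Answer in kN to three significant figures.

187 kN (bearing governs)

Bolt shear: A_b = π·20²/4 = 314.2 mm²; R_n = 372 × 314.2 × 3 × 1 / 1000 = 350.6 kN → 0.75 × 350.6 = 263 kN.
Bearing (1.2 l_c t F_u ≤ 2.4 d t F_u): upper limit = 2.4·20·5·400 / 1000 = 96 kN.
  Edge l_c = 35 − 22/2 = 24 → r_n = 57.6 kN; interior l_c = 80 − 22 = 58 → r_n = 96 kN.
  R_n,bearing = 1·57.6 + 2·96 = 249.6 kN → 0.75 × 249.6 = 187 kN.
Bearing governs: 187 kN.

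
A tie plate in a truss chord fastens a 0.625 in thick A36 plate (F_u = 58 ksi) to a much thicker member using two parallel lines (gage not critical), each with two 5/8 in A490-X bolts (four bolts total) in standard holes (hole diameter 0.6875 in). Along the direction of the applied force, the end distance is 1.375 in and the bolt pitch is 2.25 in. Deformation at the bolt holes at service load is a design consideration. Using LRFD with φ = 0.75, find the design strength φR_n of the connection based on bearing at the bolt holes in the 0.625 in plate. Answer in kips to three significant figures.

Per bolt r_n = 1.2 l_c t F_u ≤ 2.4 d t F_u; upper limit = 2.4 × 0.625 × 0.625 × 58 = 54.38 kips.
Edge bolt: l_c = 1.375 − 0.6875/2 = 1.031 in → 1.2 × 1.031 × 0.625 × 58 = 44.86 → r_n = 44.86 kips.
Interior bolts: l_c = 2.25 − 0.6875 = 1.562 in → 1.2 × 1.562 × 0.625 × 58 = 67.97 → r_n = 54.38 kips.
R_n = 2 × 44.86 + 2 × 54.38 = 198.5 kips.
Design strength φR_n = 0.75 × 198.5 = 149 kips.

149 kips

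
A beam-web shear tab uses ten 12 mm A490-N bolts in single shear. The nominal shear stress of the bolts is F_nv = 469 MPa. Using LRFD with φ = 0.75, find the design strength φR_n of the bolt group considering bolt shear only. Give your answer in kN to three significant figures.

398 kN

A_b = π × 12² / 4 = 113.1 mm².
R_n = F_nv · A_b · n · n_s = 469 × 113.1 × 10 × 1 / 1000 = 530.4 kN.
Design strength φR_n = 0.75 × 530.4 = 398 kN.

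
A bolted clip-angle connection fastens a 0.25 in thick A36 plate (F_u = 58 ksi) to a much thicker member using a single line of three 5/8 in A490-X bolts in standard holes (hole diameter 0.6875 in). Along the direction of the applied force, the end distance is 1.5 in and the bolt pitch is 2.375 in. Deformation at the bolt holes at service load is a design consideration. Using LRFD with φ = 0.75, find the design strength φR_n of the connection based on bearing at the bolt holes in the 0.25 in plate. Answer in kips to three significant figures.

Per bolt r_n = 1.2 l_c t F_u ≤ 2.4 d t F_u; upper limit = 2.4 × 0.625 × 0.25 × 58 = 21.75 kips.
Edge bolt: l_c = 1.5 − 0.6875/2 = 1.156 in → 1.2 × 1.156 × 0.25 × 58 = 20.12 → r_n = 20.12 kips.
Interior bolts: l_c = 2.375 − 0.6875 = 1.688 in → 1.2 × 1.688 × 0.25 × 58 = 29.36 → r_n = 21.75 kips.
R_n = 1 × 20.12 + 2 × 21.75 = 63.62 kips.
Design strength φR_n = 0.75 × 63.62 = 47.7 kips.

47.7 kips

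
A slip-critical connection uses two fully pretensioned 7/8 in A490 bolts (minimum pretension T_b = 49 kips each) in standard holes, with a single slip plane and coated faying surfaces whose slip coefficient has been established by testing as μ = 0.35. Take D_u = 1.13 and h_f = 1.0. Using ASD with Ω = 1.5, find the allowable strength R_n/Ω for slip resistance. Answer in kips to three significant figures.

25.8 kips

R_n = μ · D_u · h_f · T_b · n_s · n_b = 0.35 × 1.13 × 1.0 × 49 × 1 × 2 = 38.76 kips.
Allowable strength R_n/Ω = 38.76 / 1.5 = 25.8 kips.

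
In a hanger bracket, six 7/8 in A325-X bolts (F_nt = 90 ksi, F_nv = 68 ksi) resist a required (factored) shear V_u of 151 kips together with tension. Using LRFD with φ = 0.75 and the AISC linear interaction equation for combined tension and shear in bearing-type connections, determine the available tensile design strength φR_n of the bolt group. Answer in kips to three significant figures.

A_b = π·0.875²/4 = 0.6013 in²; f_rv = 151 / (6 × 0.6013) = 41.85 ksi.
F'_nt = 1.3 F_nt − (F_nt / φF_nv) f_rv = 1.3·90 − (90/(0.75·68))·41.85 = 43.14 ksi, capped at F_nt → F'_nt = 43.14 ksi.
R_n = F'_nt · A_b · n = 43.14 × 0.6013 × 6 = 155.7 kips.
Design strength φR_n = 0.75 × 155.7 = 117 kips.

117 kips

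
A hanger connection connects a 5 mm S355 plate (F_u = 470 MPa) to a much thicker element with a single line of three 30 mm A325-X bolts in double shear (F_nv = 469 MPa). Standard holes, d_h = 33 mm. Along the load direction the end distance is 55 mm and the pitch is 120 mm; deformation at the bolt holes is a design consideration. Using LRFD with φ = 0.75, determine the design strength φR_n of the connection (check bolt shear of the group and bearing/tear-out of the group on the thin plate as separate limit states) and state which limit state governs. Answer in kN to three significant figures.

Bolt shear: A_b = π·30²/4 = 706.9 mm²; R_n = 469 × 706.9 × 3 × 2 / 1000 = 1989 kN → 0.75 × 1989 = 1490 kN.
Bearing (1.2 l_c t F_u ≤ 2.4 d t F_u): upper limit = 2.4·30·5·470 / 1000 = 169.2 kN.
  Edge l_c = 55 − 33/2 = 38.5 → r_n = 108.6 kN; interior l_c = 120 − 33 = 87 → r_n = 169.2 kN.
  R_n,bearing = 1·108.6 + 2·169.2 = 447 kN → 0.75 × 447 = 335 kN.
Bearing governs: 335 kN.

335 kN (bearing governs)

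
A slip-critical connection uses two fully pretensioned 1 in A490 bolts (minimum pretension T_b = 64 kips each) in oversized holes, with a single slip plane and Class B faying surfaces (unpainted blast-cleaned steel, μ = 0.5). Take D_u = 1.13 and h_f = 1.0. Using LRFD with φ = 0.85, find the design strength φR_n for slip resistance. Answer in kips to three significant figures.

R_n = μ · D_u · h_f · T_b · n_s · n_b = 0.5 × 1.13 × 1.0 × 64 × 1 × 2 = 72.32 kips.
Design strength φR_n = 0.85 × 72.32 = 61.5 kips.

61.5 kips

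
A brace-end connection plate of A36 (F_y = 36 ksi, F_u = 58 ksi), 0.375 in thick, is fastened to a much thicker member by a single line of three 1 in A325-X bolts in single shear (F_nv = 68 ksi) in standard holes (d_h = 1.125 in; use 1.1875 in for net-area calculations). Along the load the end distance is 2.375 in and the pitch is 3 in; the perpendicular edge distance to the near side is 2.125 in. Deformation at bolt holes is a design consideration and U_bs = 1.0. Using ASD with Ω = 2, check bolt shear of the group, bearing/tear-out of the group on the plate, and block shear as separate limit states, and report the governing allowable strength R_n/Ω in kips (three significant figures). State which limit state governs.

50.6 kips (block shear governs)

Bolt shear: A_b = π·1²/4 = 0.7854 in²; R_n = 68 × 0.7854 × 3 × 1 = 160.2 kips → 160.2 / 2 = 80.1 kips.
Bearing: edge l_c = 1.812, r_n = 47.31 kips; interior l_c = 1.875, r_n = 48.94 kips; R_n = 47.31 + 2·48.94 = 145.2 kips → 72.6 kips.
Block shear: A_gv = 3.141, A_nv = 2.027, A_nt = 0.5742 in²; R_n = min(0.6F_uA_nv, 0.6F_yA_gv) + U_bs·F_u·A_nt = 101.1 kips → 50.6 kips.
Block shear governs: 50.6 kips.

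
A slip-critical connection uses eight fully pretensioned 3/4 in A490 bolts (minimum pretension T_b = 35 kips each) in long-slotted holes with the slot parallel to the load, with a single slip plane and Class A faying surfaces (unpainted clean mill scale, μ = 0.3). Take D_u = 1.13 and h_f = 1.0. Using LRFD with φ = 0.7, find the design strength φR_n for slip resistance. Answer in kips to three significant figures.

66.4 kips

R_n = μ · D_u · h_f · T_b · n_s · n_b = 0.3 × 1.13 × 1.0 × 35 × 1 × 8 = 94.92 kips.
Design strength φR_n = 0.7 × 94.92 = 66.4 kips.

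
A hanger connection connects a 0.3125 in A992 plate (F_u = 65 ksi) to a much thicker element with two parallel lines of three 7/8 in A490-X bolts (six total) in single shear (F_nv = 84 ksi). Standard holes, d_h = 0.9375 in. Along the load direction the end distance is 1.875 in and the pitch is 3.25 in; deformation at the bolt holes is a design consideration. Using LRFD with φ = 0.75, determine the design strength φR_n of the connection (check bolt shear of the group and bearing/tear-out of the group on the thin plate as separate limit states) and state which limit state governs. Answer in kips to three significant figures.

179 kips (bearing governs)

Bolt shear: A_b = π·0.875²/4 = 0.6013 in²; R_n = 84 × 0.6013 × 6 × 1 = 303.1 kips → 0.75 × 303.1 = 227 kips.
Bearing (1.2 l_c t F_u ≤ 2.4 d t F_u): upper limit = 2.4·0.875·0.3125·65 = 42.66 kips.
  Edge l_c = 1.875 − 0.9375/2 = 1.406 → r_n = 34.28 kips; interior l_c = 3.25 − 0.9375 = 2.312 → r_n = 42.66 kips.
  R_n,bearing = 2·34.28 + 4·42.66 = 239.2 kips → 0.75 × 239.2 = 179 kips.
Bearing governs: 179 kips.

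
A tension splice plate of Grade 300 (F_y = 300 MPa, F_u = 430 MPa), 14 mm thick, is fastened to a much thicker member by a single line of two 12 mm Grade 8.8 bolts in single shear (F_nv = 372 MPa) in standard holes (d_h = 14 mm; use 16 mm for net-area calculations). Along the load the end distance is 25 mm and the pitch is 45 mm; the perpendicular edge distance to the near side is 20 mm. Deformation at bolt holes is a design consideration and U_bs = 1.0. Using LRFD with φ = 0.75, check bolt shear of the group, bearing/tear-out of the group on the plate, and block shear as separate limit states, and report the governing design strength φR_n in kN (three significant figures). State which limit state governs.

Bolt shear: A_b = π·12²/4 = 113.1 mm²; R_n = 372 × 113.1 × 2 × 1 / 1000 = 84.14 kN → 0.75 × 84.14 = 63.1 kN.
Bearing: edge l_c = 18, r_n = 130 kN; interior l_c = 31, r_n = 173.4 kN; R_n = 130 + 1·173.4 = 303.4 kN → 228 kN.
Block shear: A_gv = 980, A_nv = 644, A_nt = 168 mm²; R_n = min(0.6F_uA_nv, 0.6F_yA_gv) + U_bs·F_u·A_nt = 238.4 kN → 179 kN.
Bolt shear governs: 63.1 kN.

63.1 kN (bolt shear governs)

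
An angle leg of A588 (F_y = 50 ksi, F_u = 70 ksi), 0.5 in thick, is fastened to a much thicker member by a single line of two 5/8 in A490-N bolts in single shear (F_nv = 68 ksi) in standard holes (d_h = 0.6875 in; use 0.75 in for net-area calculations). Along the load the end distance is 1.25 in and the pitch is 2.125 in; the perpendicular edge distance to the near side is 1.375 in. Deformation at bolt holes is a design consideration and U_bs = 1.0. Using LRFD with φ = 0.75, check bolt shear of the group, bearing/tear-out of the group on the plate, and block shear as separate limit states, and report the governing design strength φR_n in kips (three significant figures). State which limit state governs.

Bolt shear: A_b = π·0.625²/4 = 0.3068 in²; R_n = 68 × 0.3068 × 2 × 1 = 41.72 kips → 0.75 × 41.72 = 31.3 kips.
Bearing: edge l_c = 0.9062, r_n = 38.06 kips; interior l_c = 1.438, r_n = 52.5 kips; R_n = 38.06 + 1·52.5 = 90.56 kips → 67.9 kips.
Block shear: A_gv = 1.688, A_nv = 1.125, A_nt = 0.5 in²; R_n = min(0.6F_uA_nv, 0.6F_yA_gv) + U_bs·F_u·A_nt = 82.25 kips → 61.7 kips.
Bolt shear governs: 31.3 kips.

31.3 kips (bolt shear governs)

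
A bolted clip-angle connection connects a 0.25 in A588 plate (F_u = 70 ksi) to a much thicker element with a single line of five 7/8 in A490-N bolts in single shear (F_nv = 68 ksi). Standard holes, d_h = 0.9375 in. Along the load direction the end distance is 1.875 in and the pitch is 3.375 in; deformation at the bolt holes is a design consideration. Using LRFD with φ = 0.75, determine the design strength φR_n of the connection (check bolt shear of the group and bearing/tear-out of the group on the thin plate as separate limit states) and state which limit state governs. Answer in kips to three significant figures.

132 kips (bearing governs)

Bolt shear: A_b = π·0.875²/4 = 0.6013 in²; R_n = 68 × 0.6013 × 5 × 1 = 204.4 kips → 0.75 × 204.4 = 153 kips.
Bearing (1.2 l_c t F_u ≤ 2.4 d t F_u): upper limit = 2.4·0.875·0.25·70 = 36.75 kips.
  Edge l_c = 1.875 − 0.9375/2 = 1.406 → r_n = 29.53 kips; interior l_c = 3.375 − 0.9375 = 2.438 → r_n = 36.75 kips.
  R_n,bearing = 1·29.53 + 4·36.75 = 176.5 kips → 0.75 × 176.5 = 132 kips.
Bearing governs: 132 kips.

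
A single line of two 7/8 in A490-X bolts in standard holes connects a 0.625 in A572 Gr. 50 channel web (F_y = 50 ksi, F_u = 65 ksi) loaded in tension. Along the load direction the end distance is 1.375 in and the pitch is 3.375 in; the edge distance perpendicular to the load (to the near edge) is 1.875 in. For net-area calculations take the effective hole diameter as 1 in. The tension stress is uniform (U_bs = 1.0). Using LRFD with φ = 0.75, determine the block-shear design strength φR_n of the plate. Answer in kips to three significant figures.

101 kips

Shear plane L_v = 1.375 + 1·3.375 = 4.75 in; A_gv = 4.75 × 0.625 = 2.969 in².
A_nv = (4.75 − 1.5·1) × 0.625 = 2.031 in².
A_nt = (1.875 − 0.5·1) × 0.625 = 0.8594 in².
0.6 F_u A_nv = 79.22 kips; 0.6 F_y A_gv = 89.06 kips → shear rupture governs the shear term.
R_n = 79.22 + 1.0 × 65 × 0.8594 = 135.1 kips.
Design strength φR_n = 0.75 × 135.1 = 101 kips.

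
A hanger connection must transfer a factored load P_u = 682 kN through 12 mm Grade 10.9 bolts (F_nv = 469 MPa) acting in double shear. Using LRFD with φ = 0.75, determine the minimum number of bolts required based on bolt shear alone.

9 bolts

A_b = π·12²/4 = 113.1 mm².
Per-bolt design strength φR_n = 0.75 × 469 × 113.1 × 2 / 1000 = 79.56 kN.
n ≥ 682 / 79.56 = 8.572 → use 9 bolts.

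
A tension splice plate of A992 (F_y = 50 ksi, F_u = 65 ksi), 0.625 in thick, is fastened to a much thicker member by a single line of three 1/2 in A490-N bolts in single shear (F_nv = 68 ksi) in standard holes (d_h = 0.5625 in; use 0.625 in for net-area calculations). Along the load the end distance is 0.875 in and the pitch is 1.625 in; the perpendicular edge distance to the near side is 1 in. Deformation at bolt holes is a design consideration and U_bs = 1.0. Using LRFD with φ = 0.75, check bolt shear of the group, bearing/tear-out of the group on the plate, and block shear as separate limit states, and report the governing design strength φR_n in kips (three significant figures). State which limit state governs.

Bolt shear: A_b = π·0.5²/4 = 0.1963 in²; R_n = 68 × 0.1963 × 3 × 1 = 40.06 kips → 0.75 × 40.06 = 30 kips.
Bearing: edge l_c = 0.5938, r_n = 28.95 kips; interior l_c = 1.062, r_n = 48.75 kips; R_n = 28.95 + 2·48.75 = 126.4 kips → 94.8 kips.
Block shear: A_gv = 2.578, A_nv = 1.602, A_nt = 0.4297 in²; R_n = min(0.6F_uA_nv, 0.6F_yA_gv) + U_bs·F_u·A_nt = 90.39 kips → 67.8 kips.
Bolt shear governs: 30 kips.

30 kips (bolt shear governs)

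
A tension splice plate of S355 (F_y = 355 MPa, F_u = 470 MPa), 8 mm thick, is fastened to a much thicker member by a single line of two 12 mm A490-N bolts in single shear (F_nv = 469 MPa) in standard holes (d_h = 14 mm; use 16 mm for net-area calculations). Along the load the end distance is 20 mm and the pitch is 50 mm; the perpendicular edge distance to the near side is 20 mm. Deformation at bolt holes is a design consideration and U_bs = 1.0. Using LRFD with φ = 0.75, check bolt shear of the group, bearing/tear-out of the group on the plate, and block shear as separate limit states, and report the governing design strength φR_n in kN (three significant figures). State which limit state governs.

79.6 kN (bolt shear governs)

Bolt shear: A_b = π·12²/4 = 113.1 mm²; R_n = 469 × 113.1 × 2 × 1 / 1000 = 106.1 kN → 0.75 × 106.1 = 79.6 kN.
Bearing: edge l_c = 13, r_n = 58.66 kN; interior l_c = 36, r_n = 108.3 kN; R_n = 58.66 + 1·108.3 = 166.9 kN → 125 kN.
Block shear: A_gv = 560, A_nv = 368, A_nt = 96 mm²; R_n = min(0.6F_uA_nv, 0.6F_yA_gv) + U_bs·F_u·A_nt = 148.9 kN → 112 kN.
Bolt shear governs: 79.6 kN.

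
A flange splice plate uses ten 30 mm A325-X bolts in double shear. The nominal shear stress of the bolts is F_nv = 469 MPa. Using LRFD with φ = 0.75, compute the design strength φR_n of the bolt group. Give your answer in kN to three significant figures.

4970 kN

A_b = π × 30² / 4 = 706.9 mm².
R_n = F_nv · A_b · n · n_s = 469 × 706.9 × 10 × 2 / 1000 = 6630 kN.
Design strength φR_n = 0.75 × 6630 = 4970 kN.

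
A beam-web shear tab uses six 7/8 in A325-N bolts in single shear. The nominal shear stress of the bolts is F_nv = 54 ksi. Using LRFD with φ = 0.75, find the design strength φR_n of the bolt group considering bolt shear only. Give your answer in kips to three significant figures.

146 kips

A_b = π × 0.875² / 4 = 0.6013 in².
R_n = F_nv · A_b · n · n_s = 54 × 0.6013 × 6 × 1 = 194.8 kips.
Design strength φR_n = 0.75 × 194.8 = 146 kips.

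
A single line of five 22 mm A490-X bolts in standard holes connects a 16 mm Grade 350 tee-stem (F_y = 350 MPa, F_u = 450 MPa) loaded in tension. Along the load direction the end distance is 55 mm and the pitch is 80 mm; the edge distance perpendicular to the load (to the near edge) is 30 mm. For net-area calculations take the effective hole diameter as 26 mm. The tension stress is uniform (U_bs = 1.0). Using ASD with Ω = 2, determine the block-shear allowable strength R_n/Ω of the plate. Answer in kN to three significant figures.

Shear plane L_v = 55 + 4·80 = 375 mm; A_gv = 375 × 16 = 6000 mm².
A_nv = (375 − 4.5·26) × 16 = 4128 mm².
A_nt = (30 − 0.5·26) × 16 = 272 mm².
0.6 F_u A_nv = 1115 kN; 0.6 F_y A_gv = 1260 kN → shear rupture governs the shear term.
R_n = 1115 + 1.0 × 450 × 272 / 1000 = 1237 kN.
Allowable strength R_n/Ω = 1237 / 2 = 618 kN.

618 kN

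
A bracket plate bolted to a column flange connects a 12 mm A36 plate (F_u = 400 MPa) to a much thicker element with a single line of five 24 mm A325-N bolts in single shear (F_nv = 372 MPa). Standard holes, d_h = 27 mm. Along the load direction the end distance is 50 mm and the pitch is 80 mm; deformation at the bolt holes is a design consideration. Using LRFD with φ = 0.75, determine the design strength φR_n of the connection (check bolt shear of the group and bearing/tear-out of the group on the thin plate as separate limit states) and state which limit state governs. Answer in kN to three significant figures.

Bolt shear: A_b = π·24²/4 = 452.4 mm²; R_n = 372 × 452.4 × 5 × 1 / 1000 = 841.4 kN → 0.75 × 841.4 = 631 kN.
Bearing (1.2 l_c t F_u ≤ 2.4 d t F_u): upper limit = 2.4·24·12·400 / 1000 = 276.5 kN.
  Edge l_c = 50 − 27/2 = 36.5 → r_n = 210.2 kN; interior l_c = 80 − 27 = 53 → r_n = 276.5 kN.
  R_n,bearing = 1·210.2 + 4·276.5 = 1316 kN → 0.75 × 1316 = 987 kN.
Bolt shear governs: 631 kN.

631 kN (bolt shear governs)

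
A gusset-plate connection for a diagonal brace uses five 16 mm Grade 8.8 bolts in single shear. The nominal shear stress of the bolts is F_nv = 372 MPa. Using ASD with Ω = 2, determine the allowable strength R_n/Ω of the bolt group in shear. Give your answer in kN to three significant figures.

187 kN

A_b = π × 16² / 4 = 201.1 mm².
R_n = F_nv · A_b · n · n_s = 372 × 201.1 × 5 × 1 / 1000 = 374 kN.
Allowable strength R_n/Ω = 374 / 2 = 187 kN.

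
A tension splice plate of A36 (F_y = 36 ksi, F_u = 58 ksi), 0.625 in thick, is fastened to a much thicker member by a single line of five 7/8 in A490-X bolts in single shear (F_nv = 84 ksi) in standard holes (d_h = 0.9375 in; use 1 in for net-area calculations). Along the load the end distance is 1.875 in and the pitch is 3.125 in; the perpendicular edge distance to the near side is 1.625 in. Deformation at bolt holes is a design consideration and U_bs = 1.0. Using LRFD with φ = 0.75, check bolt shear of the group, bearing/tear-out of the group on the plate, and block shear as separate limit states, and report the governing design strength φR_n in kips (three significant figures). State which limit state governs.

Bolt shear: A_b = π·0.875²/4 = 0.6013 in²; R_n = 84 × 0.6013 × 5 × 1 = 252.6 kips → 0.75 × 252.6 = 189 kips.
Bearing: edge l_c = 1.406, r_n = 61.17 kips; interior l_c = 2.188, r_n = 76.12 kips; R_n = 61.17 + 4·76.12 = 365.7 kips → 274 kips.
Block shear: A_gv = 8.984, A_nv = 6.172, A_nt = 0.7031 in²; R_n = min(0.6F_uA_nv, 0.6F_yA_gv) + U_bs·F_u·A_nt = 234.8 kips → 176 kips.
Block shear governs: 176 kips.

176 kips (block shear governs)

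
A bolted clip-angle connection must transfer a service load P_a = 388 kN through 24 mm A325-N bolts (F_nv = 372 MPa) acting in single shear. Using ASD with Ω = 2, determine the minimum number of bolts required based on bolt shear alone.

A_b = π·24²/4 = 452.4 mm².
Per-bolt allowable strength R_n/Ω = 372 × 452.4 × 1 / 1000 / 2 = 84.14 kN.
n ≥ 388 / 84.14 = 4.611 → use 5 bolts.

5 bolts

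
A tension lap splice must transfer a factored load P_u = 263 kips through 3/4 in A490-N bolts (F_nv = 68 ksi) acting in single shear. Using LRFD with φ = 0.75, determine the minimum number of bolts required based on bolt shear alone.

12 bolts

A_b = π·0.75²/4 = 0.4418 in².
Per-bolt design strength φR_n = 0.75 × 68 × 0.4418 × 1 = 22.53 kips.
n ≥ 263 / 22.53 = 11.67 → use 12 bolts.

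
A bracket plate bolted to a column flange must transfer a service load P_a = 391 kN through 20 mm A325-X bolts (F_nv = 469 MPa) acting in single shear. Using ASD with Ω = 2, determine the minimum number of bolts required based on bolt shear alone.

A_b = π·20²/4 = 314.2 mm².
Per-bolt allowable strength R_n/Ω = 469 × 314.2 × 1 / 1000 / 2 = 73.67 kN.
n ≥ 391 / 73.67 = 5.307 → use 6 bolts.

6 bolts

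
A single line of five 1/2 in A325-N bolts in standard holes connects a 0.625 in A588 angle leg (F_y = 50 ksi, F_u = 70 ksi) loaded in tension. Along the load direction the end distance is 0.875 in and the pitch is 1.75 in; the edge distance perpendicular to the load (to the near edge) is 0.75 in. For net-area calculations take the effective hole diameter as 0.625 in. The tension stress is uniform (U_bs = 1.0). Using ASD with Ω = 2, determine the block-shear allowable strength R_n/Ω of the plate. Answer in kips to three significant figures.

Shear plane L_v = 0.875 + 4·1.75 = 7.875 in; A_gv = 7.875 × 0.625 = 4.922 in².
A_nv = (7.875 − 4.5·0.625) × 0.625 = 3.164 in².
A_nt = (0.75 − 0.5·0.625) × 0.625 = 0.2734 in².
0.6 F_u A_nv = 132.9 kips; 0.6 F_y A_gv = 147.7 kips → shear rupture governs the shear term.
R_n = 132.9 + 1.0 × 70 × 0.2734 = 152 kips.
Allowable strength R_n/Ω = 152 / 2 = 76 kips.

76 kips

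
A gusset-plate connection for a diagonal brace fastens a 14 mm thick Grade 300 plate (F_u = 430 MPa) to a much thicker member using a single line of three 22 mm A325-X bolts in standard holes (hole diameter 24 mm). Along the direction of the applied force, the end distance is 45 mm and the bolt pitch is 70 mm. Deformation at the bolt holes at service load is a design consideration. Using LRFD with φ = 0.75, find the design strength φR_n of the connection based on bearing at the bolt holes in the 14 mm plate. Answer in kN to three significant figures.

656 kN

Per bolt r_n = 1.2 l_c t F_u ≤ 2.4 d t F_u; upper limit = 2.4 × 22 × 14 × 430 / 1000 = 317.9 kN.
Edge bolt: l_c = 45 − 24/2 = 33 mm → 1.2 × 33 × 14 × 430 / 1000 = 238.4 → r_n = 238.4 kN.
Interior bolts: l_c = 70 − 24 = 46 mm → 1.2 × 46 × 14 × 430 / 1000 = 332.3 → r_n = 317.9 kN.
R_n = 1 × 238.4 + 2 × 317.9 = 874.1 kN.
Design strength φR_n = 0.75 × 874.1 = 656 kN.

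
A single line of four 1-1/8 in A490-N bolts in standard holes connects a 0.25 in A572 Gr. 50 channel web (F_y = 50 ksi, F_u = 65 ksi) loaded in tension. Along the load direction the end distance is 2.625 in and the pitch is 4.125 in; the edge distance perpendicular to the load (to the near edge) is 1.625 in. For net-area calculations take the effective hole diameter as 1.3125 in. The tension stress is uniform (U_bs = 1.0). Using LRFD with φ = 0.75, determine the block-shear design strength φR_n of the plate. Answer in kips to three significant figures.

87.9 kips

Shear plane L_v = 2.625 + 3·4.125 = 15 in; A_gv = 15 × 0.25 = 3.75 in².
A_nv = (15 − 3.5·1.3125) × 0.25 = 2.602 in².
A_nt = (1.625 − 0.5·1.3125) × 0.25 = 0.2422 in².
0.6 F_u A_nv = 101.5 kips; 0.6 F_y A_gv = 112.5 kips → shear rupture governs the shear term.
R_n = 101.5 + 1.0 × 65 × 0.2422 = 117.2 kips.
Design strength φR_n = 0.75 × 117.2 = 87.9 kips.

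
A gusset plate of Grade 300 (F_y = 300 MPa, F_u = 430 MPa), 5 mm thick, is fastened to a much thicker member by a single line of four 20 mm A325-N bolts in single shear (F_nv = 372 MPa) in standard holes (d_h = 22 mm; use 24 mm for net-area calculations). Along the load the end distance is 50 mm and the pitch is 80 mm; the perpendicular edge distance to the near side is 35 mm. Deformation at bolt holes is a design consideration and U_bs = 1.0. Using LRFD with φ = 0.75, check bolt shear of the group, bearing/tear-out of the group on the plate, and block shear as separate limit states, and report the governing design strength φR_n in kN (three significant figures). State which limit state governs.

Bolt shear: A_b = π·20²/4 = 314.2 mm²; R_n = 372 × 314.2 × 4 × 1 / 1000 = 467.5 kN → 0.75 × 467.5 = 351 kN.
Bearing: edge l_c = 39, r_n = 100.6 kN; interior l_c = 58, r_n = 103.2 kN; R_n = 100.6 + 3·103.2 = 410.2 kN → 308 kN.
Block shear: A_gv = 1450, A_nv = 1030, A_nt = 115 mm²; R_n = min(0.6F_uA_nv, 0.6F_yA_gv) + U_bs·F_u·A_nt = 310.4 kN → 233 kN.
Block shear governs: 233 kN.

233 kN (block shear governs)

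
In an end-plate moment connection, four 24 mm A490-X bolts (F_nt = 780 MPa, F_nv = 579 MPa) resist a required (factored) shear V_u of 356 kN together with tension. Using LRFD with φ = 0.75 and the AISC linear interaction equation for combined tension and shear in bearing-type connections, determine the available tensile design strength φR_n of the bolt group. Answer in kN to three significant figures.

897 kN

A_b = π·24²/4 = 452.4 mm²; f_rv = 356 × 1000 / (4 × 452.4) = 196.7 MPa.
F'_nt = 1.3 F_nt − (F_nt / φF_nv) f_rv = 1.3·780 − (780/(0.75·579))·196.7 = 660.6 MPa, capped at F_nt → F'_nt = 660.6 MPa.
R_n = F'_nt · A_b · n = 660.6 × 452.4 × 4 / 1000 = 1195 kN.
Design strength φR_n = 0.75 × 1195 = 897 kN.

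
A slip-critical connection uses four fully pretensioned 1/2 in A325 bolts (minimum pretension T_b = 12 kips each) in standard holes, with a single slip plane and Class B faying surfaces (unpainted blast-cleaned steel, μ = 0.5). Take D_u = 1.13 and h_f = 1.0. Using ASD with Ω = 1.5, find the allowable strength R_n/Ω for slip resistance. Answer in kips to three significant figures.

R_n = μ · D_u · h_f · T_b · n_s · n_b = 0.5 × 1.13 × 1.0 × 12 × 1 × 4 = 27.12 kips.
Allowable strength R_n/Ω = 27.12 / 1.5 = 18.1 kips.

18.1 kips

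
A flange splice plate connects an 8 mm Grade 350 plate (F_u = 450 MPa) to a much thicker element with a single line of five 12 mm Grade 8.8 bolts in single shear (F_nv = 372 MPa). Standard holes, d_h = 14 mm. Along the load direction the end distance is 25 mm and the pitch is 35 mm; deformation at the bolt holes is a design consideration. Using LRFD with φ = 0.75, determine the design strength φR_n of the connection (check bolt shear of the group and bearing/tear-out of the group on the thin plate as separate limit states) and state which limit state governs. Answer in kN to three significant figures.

158 kN (bolt shear governs)

Bolt shear: A_b = π·12²/4 = 113.1 mm²; R_n = 372 × 113.1 × 5 × 1 / 1000 = 210.4 kN → 0.75 × 210.4 = 158 kN.
Bearing (1.2 l_c t F_u ≤ 2.4 d t F_u): upper limit = 2.4·12·8·450 / 1000 = 103.7 kN.
  Edge l_c = 25 − 14/2 = 18 → r_n = 77.76 kN; interior l_c = 35 − 14 = 21 → r_n = 90.72 kN.
  R_n,bearing = 1·77.76 + 4·90.72 = 440.6 kN → 0.75 × 440.6 = 330 kN.
Bolt shear governs: 158 kN.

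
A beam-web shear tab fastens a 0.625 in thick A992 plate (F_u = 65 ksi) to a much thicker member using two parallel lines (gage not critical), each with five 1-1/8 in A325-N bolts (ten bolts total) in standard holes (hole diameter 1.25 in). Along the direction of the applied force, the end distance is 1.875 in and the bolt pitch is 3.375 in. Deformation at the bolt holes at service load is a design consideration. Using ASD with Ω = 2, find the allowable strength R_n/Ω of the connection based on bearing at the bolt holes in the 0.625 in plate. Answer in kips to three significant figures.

475 kips

Per bolt r_n = 1.2 l_c t F_u ≤ 2.4 d t F_u; upper limit = 2.4 × 1.125 × 0.625 × 65 = 109.7 kips.
Edge bolt: l_c = 1.875 − 1.25/2 = 1.25 in → 1.2 × 1.25 × 0.625 × 65 = 60.94 → r_n = 60.94 kips.
Interior bolts: l_c = 3.375 − 1.25 = 2.125 in → 1.2 × 2.125 × 0.625 × 65 = 103.6 → r_n = 103.6 kips.
R_n = 2 × 60.94 + 8 × 103.6 = 950.6 kips.
Allowable strength R_n/Ω = 950.6 / 2 = 475 kips.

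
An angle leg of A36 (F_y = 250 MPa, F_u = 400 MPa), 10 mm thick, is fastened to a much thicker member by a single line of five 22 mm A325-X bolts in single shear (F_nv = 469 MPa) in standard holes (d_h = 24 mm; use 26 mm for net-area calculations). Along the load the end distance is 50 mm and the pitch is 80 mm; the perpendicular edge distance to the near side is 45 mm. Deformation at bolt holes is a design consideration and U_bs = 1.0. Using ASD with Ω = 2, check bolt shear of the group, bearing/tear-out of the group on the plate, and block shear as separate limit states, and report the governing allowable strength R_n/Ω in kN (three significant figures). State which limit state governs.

342 kN (block shear governs)

Bolt shear: A_b = π·22²/4 = 380.1 mm²; R_n = 469 × 380.1 × 5 × 1 / 1000 = 891.4 kN → 891.4 / 2 = 446 kN.
Bearing: edge l_c = 38, r_n = 182.4 kN; interior l_c = 56, r_n = 211.2 kN; R_n = 182.4 + 4·211.2 = 1027 kN → 514 kN.
Block shear: A_gv = 3700, A_nv = 2530, A_nt = 320 mm²; R_n = min(0.6F_uA_nv, 0.6F_yA_gv) + U_bs·F_u·A_nt = 683 kN → 342 kN.
Block shear governs: 342 kN.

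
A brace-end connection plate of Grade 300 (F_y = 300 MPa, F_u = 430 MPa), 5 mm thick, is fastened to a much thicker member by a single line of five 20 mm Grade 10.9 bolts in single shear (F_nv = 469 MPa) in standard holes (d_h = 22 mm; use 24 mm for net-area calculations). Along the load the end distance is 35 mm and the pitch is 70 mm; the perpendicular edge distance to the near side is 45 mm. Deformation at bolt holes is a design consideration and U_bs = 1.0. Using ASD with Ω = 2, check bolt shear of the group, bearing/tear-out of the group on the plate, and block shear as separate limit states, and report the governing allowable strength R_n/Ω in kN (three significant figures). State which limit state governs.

169 kN (block shear governs)

Bolt shear: A_b = π·20²/4 = 314.2 mm²; R_n = 469 × 314.2 × 5 × 1 / 1000 = 736.7 kN → 736.7 / 2 = 368 kN.
Bearing: edge l_c = 24, r_n = 61.92 kN; interior l_c = 48, r_n = 103.2 kN; R_n = 61.92 + 4·103.2 = 474.7 kN → 237 kN.
Block shear: A_gv = 1575, A_nv = 1035, A_nt = 165 mm²; R_n = min(0.6F_uA_nv, 0.6F_yA_gv) + U_bs·F_u·A_nt = 338 kN → 169 kN.
Block shear governs: 169 kN.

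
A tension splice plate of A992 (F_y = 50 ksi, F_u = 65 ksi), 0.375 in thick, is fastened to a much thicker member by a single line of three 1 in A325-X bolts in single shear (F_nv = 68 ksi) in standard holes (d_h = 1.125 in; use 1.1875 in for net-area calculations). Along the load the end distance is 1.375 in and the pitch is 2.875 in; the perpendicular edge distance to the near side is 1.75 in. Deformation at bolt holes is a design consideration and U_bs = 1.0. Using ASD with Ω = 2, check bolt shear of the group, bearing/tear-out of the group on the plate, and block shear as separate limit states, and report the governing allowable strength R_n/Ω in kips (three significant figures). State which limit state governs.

44.5 kips (block shear governs)

Bolt shear: A_b = π·1²/4 = 0.7854 in²; R_n = 68 × 0.7854 × 3 × 1 = 160.2 kips → 160.2 / 2 = 80.1 kips.
Bearing: edge l_c = 0.8125, r_n = 23.77 kips; interior l_c = 1.75, r_n = 51.19 kips; R_n = 23.77 + 2·51.19 = 126.1 kips → 63.1 kips.
Block shear: A_gv = 2.672, A_nv = 1.559, A_nt = 0.4336 in²; R_n = min(0.6F_uA_nv, 0.6F_yA_gv) + U_bs·F_u·A_nt = 88.97 kips → 44.5 kips.
Block shear governs: 44.5 kips.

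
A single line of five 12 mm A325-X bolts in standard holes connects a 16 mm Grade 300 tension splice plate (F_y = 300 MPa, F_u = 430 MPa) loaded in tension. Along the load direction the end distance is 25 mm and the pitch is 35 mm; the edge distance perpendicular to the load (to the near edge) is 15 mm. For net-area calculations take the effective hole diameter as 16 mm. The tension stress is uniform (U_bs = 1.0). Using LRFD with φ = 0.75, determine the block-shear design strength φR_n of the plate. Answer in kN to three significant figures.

324 kN

Shear plane L_v = 25 + 4·35 = 165 mm; A_gv = 165 × 16 = 2640 mm².
A_nv = (165 − 4.5·16) × 16 = 1488 mm².
A_nt = (15 − 0.5·16) × 16 = 112 mm².
0.6 F_u A_nv = 383.9 kN; 0.6 F_y A_gv = 475.2 kN → shear rupture governs the shear term.
R_n = 383.9 + 1.0 × 430 × 112 / 1000 = 432.1 kN.
Design strength φR_n = 0.75 × 432.1 = 324 kN.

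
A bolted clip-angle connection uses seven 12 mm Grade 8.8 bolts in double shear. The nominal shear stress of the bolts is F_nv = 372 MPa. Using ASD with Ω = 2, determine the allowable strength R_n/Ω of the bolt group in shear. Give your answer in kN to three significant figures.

A_b = π × 12² / 4 = 113.1 mm².
R_n = F_nv · A_b · n · n_s = 372 × 113.1 × 7 × 2 / 1000 = 589 kN.
Allowable strength R_n/Ω = 589 / 2 = 295 kN.

295 kN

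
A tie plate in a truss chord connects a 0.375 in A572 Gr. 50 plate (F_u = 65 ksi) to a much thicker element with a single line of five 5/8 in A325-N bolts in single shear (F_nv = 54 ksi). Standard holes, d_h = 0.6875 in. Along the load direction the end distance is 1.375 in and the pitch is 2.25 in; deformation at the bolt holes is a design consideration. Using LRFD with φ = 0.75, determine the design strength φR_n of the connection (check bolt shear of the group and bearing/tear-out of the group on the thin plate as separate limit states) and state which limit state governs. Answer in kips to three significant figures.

Bolt shear: A_b = π·0.625²/4 = 0.3068 in²; R_n = 54 × 0.3068 × 5 × 1 = 82.83 kips → 0.75 × 82.83 = 62.1 kips.
Bearing (1.2 l_c t F_u ≤ 2.4 d t F_u): upper limit = 2.4·0.625·0.375·65 = 36.56 kips.
  Edge l_c = 1.375 − 0.6875/2 = 1.031 → r_n = 30.16 kips; interior l_c = 2.25 − 0.6875 = 1.562 → r_n = 36.56 kips.
  R_n,bearing = 1·30.16 + 4·36.56 = 176.4 kips → 0.75 × 176.4 = 132 kips.
Bolt shear governs: 62.1 kips.

62.1 kips (bolt shear governs)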